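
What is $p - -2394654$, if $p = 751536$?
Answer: $3146190$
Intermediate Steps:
$p - -2394654 = 751536 - -2394654 = 751536 + 2394654 = 3146190$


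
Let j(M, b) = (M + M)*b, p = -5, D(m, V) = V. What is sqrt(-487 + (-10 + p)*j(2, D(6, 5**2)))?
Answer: I*sqrt(1987) ≈ 44.576*I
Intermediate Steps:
j(M, b) = 2*M*b (j(M, b) = (2*M)*b = 2*M*b)
sqrt(-487 + (-10 + p)*j(2, D(6, 5**2))) = sqrt(-487 + (-10 - 5)*(2*2*5**2)) = sqrt(-487 - 30*2*25) = sqrt(-487 - 15*100) = sqrt(-487 - 1500) = sqrt(-1987) = I*sqrt(1987)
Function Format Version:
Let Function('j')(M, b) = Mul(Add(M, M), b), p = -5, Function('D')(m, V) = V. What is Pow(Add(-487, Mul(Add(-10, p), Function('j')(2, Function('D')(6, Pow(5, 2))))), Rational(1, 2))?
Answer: Mul(I, Pow(1987, Rational(1, 2))) ≈ Mul(44.576, I)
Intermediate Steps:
Function('j')(M, b) = Mul(2, M, b) (Function('j')(M, b) = Mul(Mul(2, M), b) = Mul(2, M, b))
Pow(Add(-487, Mul(Add(-10, p), Function('j')(2, Function('D')(6, Pow(5, 2))))), Rational(1, 2)) = Pow(Add(-487, Mul(Add(-10, -5), Mul(2, 2, Pow(5, 2)))), Rational(1, 2)) = Pow(Add(-487, Mul(-15, Mul(2, 2, 25))), Rational(1, 2)) = Pow(Add(-487, Mul(-15, 100)), Rational(1, 2)) = Pow(Add(-487, -1500), Rational(1, 2)) = Pow(-1987, Rational(1, 2)) = Mul(I, Pow(1987, Rational(1, 2)))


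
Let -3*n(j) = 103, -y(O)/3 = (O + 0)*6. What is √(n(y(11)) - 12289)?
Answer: I*√110910/3 ≈ 111.01*I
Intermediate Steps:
y(O) = -18*O (y(O) = -3*(O + 0)*6 = -3*O*6 = -18*O)
n(j) = -103/3 (n(j) = -⅓*103 = -103/3)
√(n(y(11)) - 12289) = √(-103/3 - 12289) = √(-36970/3) = I*√110910/3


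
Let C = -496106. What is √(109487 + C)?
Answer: I*√386619 ≈ 621.79*I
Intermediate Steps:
√(109487 + C) = √(109487 - 496106) = √(-386619) = I*√386619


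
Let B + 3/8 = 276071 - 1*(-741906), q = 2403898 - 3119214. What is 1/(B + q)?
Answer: 8/2421285 ≈ 3.3040e-6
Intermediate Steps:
q = -715316
B = 8143813/8 (B = -3/8 + (276071 - 1*(-741906)) = -3/8 + (276071 + 741906) = -3/8 + 1017977 = 8143813/8 ≈ 1.0180e+6)
1/(B + q) = 1/(8143813/8 - 715316) = 1/(2421285/8) = 8/2421285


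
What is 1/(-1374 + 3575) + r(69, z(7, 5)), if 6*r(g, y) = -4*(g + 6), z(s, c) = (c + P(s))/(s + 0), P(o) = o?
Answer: -110049/2201 ≈ -50.000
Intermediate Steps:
z(s, c) = (c + s)/s (z(s, c) = (c + s)/(s + 0) = (c + s)/s)
r(g, y) = -4 - 2*g/3 (r(g, y) = (-4*(g + 6))/6 = (-4*(6 + g))/6 = (-24 - 4*g)/6 = -4 - 2*g/3)
1/(-1374 + 3575) + r(69, z(7, 5)) = 1/(-1374 + 3575) + (-4 - 2/3*69) = 1/2201 + (-4 - 46) = 1/2201 - 50 = -110049/2201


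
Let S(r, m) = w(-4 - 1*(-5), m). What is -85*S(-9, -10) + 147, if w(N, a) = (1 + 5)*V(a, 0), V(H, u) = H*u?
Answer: 147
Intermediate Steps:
w(N, a) = 0 (w(N, a) = (1 + 5)*(a*0) = 6*0 = 0)
S(r, m) = 0
-85*S(-9, -10) + 147 = -85*0 + 147 = 0 + 147 = 147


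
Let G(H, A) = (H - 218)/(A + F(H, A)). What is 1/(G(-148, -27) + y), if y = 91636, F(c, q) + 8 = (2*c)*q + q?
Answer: 65/5956337 ≈ 1.0913e-5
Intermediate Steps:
F(c, q) = -8 + q + 2*c*q (F(c, q) = -8 + ((2*c)*q + q) = -8 + (2*c*q + q) = -8 + (q + 2*c*q) = -8 + q + 2*c*q)
G(H, A) = (-218 + H)/(-8 + 2*A + 2*A*H) (G(H, A) = (H - 218)/(A + (-8 + A + 2*H*A)) = (-218 + H)/(A + (-8 + A + 2*A*H)) = (-218 + H)/(-8 + 2*A + 2*A*H))
1/(G(-148, -27) + y) = 1/((-109 + (1/2)*(-148))/(-4 - 27 - 27*(-148)) + 91636) = 1/((-109 - 74)/(-4 - 27 + 3996) + 91636) = 1/(-183/3965 + 91636) = 1/((1/3965)*(-183) + 91636) = 1/(-3/65 + 91636) = 1/(5956337/65) = 65/5956337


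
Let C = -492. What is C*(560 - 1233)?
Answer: 331116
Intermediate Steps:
C*(560 - 1233) = -492*(560 - 1233) = -492*(-673) = 331116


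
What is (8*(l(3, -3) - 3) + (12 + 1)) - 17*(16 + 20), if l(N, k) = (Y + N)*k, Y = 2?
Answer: -743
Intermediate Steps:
l(N, k) = k*(2 + N) (l(N, k) = (2 + N)*k = k*(2 + N))
(8*(l(3, -3) - 3) + (12 + 1)) - 17*(16 + 20) = (8*(-3*(2 + 3) - 3) + (12 + 1)) - 17*(16 + 20) = (8*(-3*5 - 3) + 13) - 17*36 = (8*(-15 - 3) + 13) - 612 = (8*(-18) + 13) - 612 = (-144 + 13) - 612 = -131 - 612 = -743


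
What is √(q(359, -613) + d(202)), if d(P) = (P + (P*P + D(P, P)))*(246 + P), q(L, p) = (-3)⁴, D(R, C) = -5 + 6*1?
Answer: √18371217 ≈ 4286.2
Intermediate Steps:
D(R, C) = 1 (D(R, C) = -5 + 6 = 1)
q(L, p) = 81
d(P) = (246 + P)*(1 + P + P²) (d(P) = (P + (P*P + 1))*(246 + P) = (P + (P² + 1))*(246 + P) = (P + (1 + P²))*(246 + P) = (1 + P + P²)*(246 + P) = (246 + P)*(1 + P + P²))
√(q(359, -613) + d(202)) = √(81 + (246 + 202³ + 247*202 + 247*202²)) = √(81 + (246 + 8242408 + 49894 + 247*40804)) = √(81 + (246 + 8242408 + 49894 + 10078588)) = √(81 + 18371136) = √18371217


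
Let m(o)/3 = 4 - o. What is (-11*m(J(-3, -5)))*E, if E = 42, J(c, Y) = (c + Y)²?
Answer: 83160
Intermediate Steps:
J(c, Y) = (Y + c)²
m(o) = 12 - 3*o (m(o) = 3*(4 - o) = 12 - 3*o)
(-11*m(J(-3, -5)))*E = -11*(12 - 3*(-5 - 3)²)*42 = -11*(12 - 3*(-8)²)*42 = -11*(12 - 3*64)*42 = -11*(12 - 192)*42 = -11*(-180)*42 = 1980*42 = 83160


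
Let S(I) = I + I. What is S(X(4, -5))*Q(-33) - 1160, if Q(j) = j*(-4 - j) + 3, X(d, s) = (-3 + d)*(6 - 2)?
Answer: -8792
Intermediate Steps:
X(d, s) = -12 + 4*d (X(d, s) = (-3 + d)*4 = -12 + 4*d)
Q(j) = 3 + j*(-4 - j)
S(I) = 2*I
S(X(4, -5))*Q(-33) - 1160 = (2*(-12 + 4*4))*(3 - 1*(-33)**2 - 4*(-33)) - 1160 = (2*(-12 + 16))*(3 - 1*1089 + 132) - 1160 = (2*4)*(3 - 1089 + 132) - 1160 = 8*(-954) - 1160 = -7632 - 1160 = -8792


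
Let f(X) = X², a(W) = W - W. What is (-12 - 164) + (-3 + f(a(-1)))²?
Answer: -167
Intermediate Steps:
a(W) = 0
(-12 - 164) + (-3 + f(a(-1)))² = (-12 - 164) + (-3 + 0²)² = -176 + (-3 + 0)² = -176 + (-3)² = -176 + 9 = -167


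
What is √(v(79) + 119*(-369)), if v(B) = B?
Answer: 2*I*√10958 ≈ 209.36*I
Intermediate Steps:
√(v(79) + 119*(-369)) = √(79 + 119*(-369)) = √(79 - 43911) = √(-43832) = 2*I*√10958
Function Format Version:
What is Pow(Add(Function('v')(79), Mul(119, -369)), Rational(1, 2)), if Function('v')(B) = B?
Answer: Mul(2, I, Pow(10958, Rational(1, 2))) ≈ Mul(209.36, I)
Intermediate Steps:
Pow(Add(Function('v')(79), Mul(119, -369)), Rational(1, 2)) = Pow(Add(79, Mul(119, -369)), Rational(1, 2)) = Pow(Add(79, -43911), Rational(1, 2)) = Pow(-43832, Rational(1, 2)) = Mul(2, I, Pow(10958, Rational(1, 2)))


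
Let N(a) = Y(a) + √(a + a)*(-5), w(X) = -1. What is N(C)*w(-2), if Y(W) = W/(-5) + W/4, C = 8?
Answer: 98/5 ≈ 19.600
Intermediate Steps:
Y(W) = W/20 (Y(W) = W*(-⅕) + W*(¼) = -W/5 + W/4 = W/20)
N(a) = a/20 - 5*√2*√a (N(a) = a/20 + √(a + a)*(-5) = a/20 + √(2*a)*(-5) = a/20 + (√2*√a)*(-5) = a/20 - 5*√2*√a)
N(C)*w(-2) = ((1/20)*8 - 5*√2*√8)*(-1) = (⅖ - 5*√2*2*√2)*(-1) = (⅖ - 20)*(-1) = -98/5*(-1) = 98/5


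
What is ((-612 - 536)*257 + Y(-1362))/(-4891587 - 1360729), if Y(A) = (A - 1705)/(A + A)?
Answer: 803674997/17031308784 ≈ 0.047188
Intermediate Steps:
Y(A) = (-1705 + A)/(2*A) (Y(A) = (-1705 + A)/((2*A)) = (-1705 + A)*(1/(2*A)) = (-1705 + A)/(2*A))
((-612 - 536)*257 + Y(-1362))/(-4891587 - 1360729) = ((-612 - 536)*257 + (½)*(-1705 - 1362)/(-1362))/(-4891587 - 1360729) = (-1148*257 + (½)*(-1/1362)*(-3067))/(-6252316) = (-295036 + 3067/2724)*(-1/6252316) = -803674997/2724*(-1/6252316) = 803674997/17031308784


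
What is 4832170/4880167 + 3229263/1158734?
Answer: 21358542399701/5654815428578 ≈ 3.7771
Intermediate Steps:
4832170/4880167 + 3229263/1158734 = 21358542399701/5654815428578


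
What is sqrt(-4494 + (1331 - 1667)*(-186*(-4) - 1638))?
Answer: sqrt(295890) ≈ 543.96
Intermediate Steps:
sqrt(-4494 + (1331 - 1667)*(-186*(-4) - 1638)) = sqrt(-4494 - 336*(744 - 1638)) = sqrt(-4494 - 336*(-894)) = sqrt(-4494 + 300384) = sqrt(295890)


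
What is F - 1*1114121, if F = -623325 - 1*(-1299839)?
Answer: -437607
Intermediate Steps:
F = 676514 (F = -623325 + 1299839 = 676514)
F - 1*1114121 = 676514 - 1*1114121 = 676514 - 1114121 = -437607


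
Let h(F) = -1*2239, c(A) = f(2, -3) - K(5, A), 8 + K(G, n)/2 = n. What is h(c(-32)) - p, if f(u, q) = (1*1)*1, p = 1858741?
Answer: -1860980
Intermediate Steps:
f(u, q) = 1 (f(u, q) = 1*1 = 1)
K(G, n) = -16 + 2*n
c(A) = 17 - 2*A (c(A) = 1 - (-16 + 2*A) = 1 + (16 - 2*A) = 17 - 2*A)
h(F) = -2239
h(c(-32)) - p = -2239 - 1*1858741 = -2239 - 1858741 = -1860980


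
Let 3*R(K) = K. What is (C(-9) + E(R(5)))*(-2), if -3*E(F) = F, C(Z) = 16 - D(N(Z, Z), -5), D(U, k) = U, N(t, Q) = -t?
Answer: -116/9 ≈ -12.889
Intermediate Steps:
R(K) = K/3
C(Z) = 16 + Z (C(Z) = 16 - (-1)*Z = 16 + Z)
E(F) = -F/3
(C(-9) + E(R(5)))*(-2) = ((16 - 9) - 5/9)*(-2) = (7 - ⅓*5/3)*(-2) = (7 - 5/9)*(-2) = (58/9)*(-2) = -116/9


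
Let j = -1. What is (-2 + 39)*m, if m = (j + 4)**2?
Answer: 333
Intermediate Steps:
m = 9 (m = (-1 + 4)**2 = 3**2 = 9)
(-2 + 39)*m = (-2 + 39)*9 = 37*9 = 333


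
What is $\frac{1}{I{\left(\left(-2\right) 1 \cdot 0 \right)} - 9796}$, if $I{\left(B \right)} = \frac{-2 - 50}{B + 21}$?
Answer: $- \frac{21}{205768} \approx -0.00010206$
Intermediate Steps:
$I{\left(B \right)} = - \frac{52}{21 + B}$
$\frac{1}{I{\left(\left(-2\right) 1 \cdot 0 \right)} - 9796} = \frac{1}{- \frac{52}{21 + \left(-2\right) 1 \cdot 0} - 9796} = \frac{1}{- \frac{52}{21 - 0} - 9796} = \frac{1}{- \frac{52}{21 + 0} - 9796} = \frac{1}{- \frac{52}{21} - 9796} = \frac{1}{- \frac{205768}{21}} = - \frac{21}{205768}$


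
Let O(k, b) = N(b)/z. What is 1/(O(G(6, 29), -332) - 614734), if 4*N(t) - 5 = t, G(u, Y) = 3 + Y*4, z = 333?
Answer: -444/272942005 ≈ -1.6267e-6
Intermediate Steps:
G(u, Y) = 3 + 4*Y
N(t) = 5/4 + t/4
O(k, b) = 5/1332 + b/1332 (O(k, b) = (5/4 + b/4)/333 = (5/4 + b/4)*(1/333) = 5/1332 + b/1332)
1/(O(G(6, 29), -332) - 614734) = 1/((5/1332 + (1/1332)*(-332)) - 614734) = 1/((5/1332 - 83/333) - 614734) = 1/(-109/444 - 614734) = 1/(-272942005/444) = -444/272942005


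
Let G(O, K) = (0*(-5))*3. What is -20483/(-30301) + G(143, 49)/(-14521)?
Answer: 20483/30301 ≈ 0.67598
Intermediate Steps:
G(O, K) = 0 (G(O, K) = 0*3 = 0)
-20483/(-30301) + G(143, 49)/(-14521) = -20483/(-30301) + 0/(-14521) = -20483*(-1/30301) + 0*(-1/14521) = 20483/30301 + 0 = 20483/30301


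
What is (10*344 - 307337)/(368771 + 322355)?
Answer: -303897/691126 ≈ -0.43971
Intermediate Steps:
(10*344 - 307337)/(368771 + 322355) = (3440 - 307337)/691126 = -303897*1/691126 = -303897/691126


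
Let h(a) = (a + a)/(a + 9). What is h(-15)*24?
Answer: 120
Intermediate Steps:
h(a) = 2*a/(9 + a) (h(a) = (2*a)/(9 + a) = 2*a/(9 + a))
h(-15)*24 = (2*(-15)/(9 - 15))*24 = (2*(-15)/(-6))*24 = (2*(-15)*(-1/6))*24 = 5*24 = 120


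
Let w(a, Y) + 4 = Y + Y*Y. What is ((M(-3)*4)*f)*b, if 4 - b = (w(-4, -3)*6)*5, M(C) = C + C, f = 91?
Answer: 122304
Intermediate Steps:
M(C) = 2*C
w(a, Y) = -4 + Y + Y² (w(a, Y) = -4 + (Y + Y*Y) = -4 + (Y + Y²) = -4 + Y + Y²)
b = -56 (b = 4 - (-4 - 3 + (-3)²)*6*5 = 4 - (-4 - 3 + 9)*6*5 = 4 - 2*6*5 = 4 - 12*5 = 4 - 1*60 = 4 - 60 = -56)
((M(-3)*4)*f)*b = (((2*(-3))*4)*91)*(-56) = (-6*4*91)*(-56) = -24*91*(-56) = -2184*(-56) = 122304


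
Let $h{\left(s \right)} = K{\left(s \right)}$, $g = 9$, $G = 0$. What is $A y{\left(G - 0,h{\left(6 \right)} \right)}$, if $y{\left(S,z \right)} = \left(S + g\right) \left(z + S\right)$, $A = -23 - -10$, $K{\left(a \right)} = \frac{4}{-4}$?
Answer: $117$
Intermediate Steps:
$K{\left(a \right)} = -1$ ($K{\left(a \right)} = 4 \left(- \frac{1}{4}\right) = -1$)
$h{\left(s \right)} = -1$
$A = -13$ ($A = -23 + 10 = -13$)
$y{\left(S,z \right)} = \left(9 + S\right) \left(S + z\right)$ ($y{\left(S,z \right)} = \left(S + 9\right) \left(z + S\right) = \left(9 + S\right) \left(S + z\right)$)
$A y{\left(G - 0,h{\left(6 \right)} \right)} = - 13 \left(\left(0 - 0\right)^{2} + 9 \left(0 - 0\right) + 9 \left(-1\right) + \left(0 - 0\right) \left(-1\right)\right) = - 13 \left(\left(0 + 0\right)^{2} + 9 \left(0 + 0\right) - 9 + \left(0 + 0\right) \left(-1\right)\right) = - 13 \left(0^{2} + 9 \cdot 0 - 9 + 0 \left(-1\right)\right) = - 13 \left(0 + 0 - 9 + 0\right) = \left(-13\right) \left(-9\right) = 117$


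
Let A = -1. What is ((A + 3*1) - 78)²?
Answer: 5776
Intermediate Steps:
((A + 3*1) - 78)² = ((-1 + 3*1) - 78)² = ((-1 + 3) - 78)² = (2 - 78)² = (-76)² = 5776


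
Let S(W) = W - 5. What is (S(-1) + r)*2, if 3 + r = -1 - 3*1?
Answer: -26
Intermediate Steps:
S(W) = -5 + W
r = -7 (r = -3 + (-1 - 3*1) = -3 + (-1 - 3) = -3 - 4 = -7)
(S(-1) + r)*2 = ((-5 - 1) - 7)*2 = (-6 - 7)*2 = -13*2 = -26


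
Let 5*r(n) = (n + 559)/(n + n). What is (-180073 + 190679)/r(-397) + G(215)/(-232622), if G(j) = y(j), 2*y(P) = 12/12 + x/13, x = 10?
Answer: -5536157425321/21300084 ≈ -2.5991e+5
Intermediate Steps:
y(P) = 23/26 (y(P) = (12/12 + 10/13)/2 = (12*(1/12) + 10*(1/13))/2 = (1 + 10/13)/2 = (1/2)*(23/13) = 23/26)
G(j) = 23/26
r(n) = (559 + n)/(10*n) (r(n) = ((n + 559)/(n + n))/5 = ((559 + n)/((2*n)))/5 = ((559 + n)*(1/(2*n)))/5 = ((559 + n)/(2*n))/5 = (559 + n)/(10*n))
(-180073 + 190679)/r(-397) + G(215)/(-232622) = (-180073 + 190679)/(((1/10)*(559 - 397)/(-397))) + (23/26)/(-232622) = 10606/(((1/10)*(-1/397)*162)) + (23/26)*(-1/232622) = 10606/(-81/1985) - 1/262964 = 10606*(-1985/81) - 1/262964 = -21052910/81 - 1/262964 = -5536157425321/21300084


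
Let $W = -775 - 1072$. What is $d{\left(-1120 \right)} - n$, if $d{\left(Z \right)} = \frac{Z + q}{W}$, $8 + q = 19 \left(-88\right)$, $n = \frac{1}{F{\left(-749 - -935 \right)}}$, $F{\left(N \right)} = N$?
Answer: $\frac{518953}{343542} \approx 1.5106$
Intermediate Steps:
$W = -1847$
$n = \frac{1}{186}$ ($n = \frac{1}{-749 - -935} = \frac{1}{-749 + 935} = \frac{1}{186} \approx 0.0053763$)
$q = -1680$ ($q = -8 + 19 \left(-88\right) = -8 - 1672 = -1680$)
$d{\left(Z \right)} = \frac{1680}{1847} - \frac{Z}{1847}$ ($d{\left(Z \right)} = \frac{Z - 1680}{-1847} = - \frac{-1680 + Z}{1847} = \frac{1680}{1847} - \frac{Z}{1847}$)
$d{\left(-1120 \right)} - n = \left(\frac{1680}{1847} - - \frac{1120}{1847}\right) - \frac{1}{186} = \left(\frac{1680}{1847} + \frac{1120}{1847}\right) - \frac{1}{186} = \frac{2800}{1847} - \frac{1}{186} = \frac{518953}{343542}$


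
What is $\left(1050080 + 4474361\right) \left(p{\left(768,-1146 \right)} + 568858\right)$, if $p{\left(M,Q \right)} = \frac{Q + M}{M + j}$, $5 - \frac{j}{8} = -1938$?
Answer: $\frac{25631227726411619}{8156} \approx 3.1426 \cdot 10^{12}$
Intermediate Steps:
$j = 15544$ ($j = 40 - -15504 = 40 + 15504 = 15544$)
$p{\left(M,Q \right)} = \frac{M + Q}{15544 + M}$ ($p{\left(M,Q \right)} = \frac{Q + M}{M + 15544} = \frac{M + Q}{15544 + M}$)
$\left(1050080 + 4474361\right) \left(p{\left(768,-1146 \right)} + 568858\right) = \left(1050080 + 4474361\right) \left(\frac{768 - 1146}{15544 + 768} + 568858\right) = 5524441 \left(\frac{1}{16312} \left(-378\right) + 568858\right) = 5524441 \left(- \frac{189}{8156} + 568858\right) = 5524441 \cdot \frac{4639605659}{8156} = \frac{25631227726411619}{8156}$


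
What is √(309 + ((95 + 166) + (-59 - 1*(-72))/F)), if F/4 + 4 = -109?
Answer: √29111851/226 ≈ 23.874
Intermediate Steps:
F = -452 (F = -16 + 4*(-109) = -16 - 436 = -452)
√(309 + ((95 + 166) + (-59 - 1*(-72))/F)) = √(309 + ((95 + 166) + (-59 - 1*(-72))/(-452))) = √(309 + (261 + (-59 + 72)*(-1/452))) = √(309 + (261 + 13*(-1/452))) = √(309 + (261 - 13/452)) = √(309 + 117959/452) = √(257627/452) = √29111851/226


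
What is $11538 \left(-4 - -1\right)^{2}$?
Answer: $103842$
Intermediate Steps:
$11538 \left(-4 - -1\right)^{2} = 11538 \left(-4 + \left(-3 + 4\right)\right)^{2} = 11538 \left(-4 + 1\right)^{2} = 11538 \left(-3\right)^{2} = 11538 \cdot 9 = 103842$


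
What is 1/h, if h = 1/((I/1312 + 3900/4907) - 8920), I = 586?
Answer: -28709412489/3218992 ≈ -8918.8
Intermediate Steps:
h = -3218992/28709412489 (h = 1/((586/1312 + 3900/4907) - 8920) = 1/((586*(1/1312) + 3900*(1/4907)) - 8920) = 1/((293/656 + 3900/4907) - 8920) = 1/(3996151/3218992 - 8920) = 1/(-28709412489/3218992) = -3218992/28709412489 ≈ -0.00011212)
1/h = 1/(-3218992/28709412489) = -28709412489/3218992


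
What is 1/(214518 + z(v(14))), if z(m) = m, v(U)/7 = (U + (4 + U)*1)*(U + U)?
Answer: 1/220790 ≈ 4.5292e-6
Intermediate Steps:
v(U) = 14*U*(4 + 2*U) (v(U) = 7*((U + (4 + U)*1)*(U + U)) = 7*((U + (4 + U))*(2*U)) = 7*((4 + 2*U)*(2*U)) = 7*(2*U*(4 + 2*U)) = 14*U*(4 + 2*U))
1/(214518 + z(v(14))) = 1/(214518 + 28*14*(2 + 14)) = 1/(214518 + 28*14*16) = 1/(214518 + 6272) = 1/220790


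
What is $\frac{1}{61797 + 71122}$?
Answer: $\frac{1}{132919} \approx 7.5234 \cdot 10^{-6}$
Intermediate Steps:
$\frac{1}{61797 + 71122} = \frac{1}{132919}$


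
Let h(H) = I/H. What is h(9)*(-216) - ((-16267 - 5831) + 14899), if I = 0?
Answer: 7199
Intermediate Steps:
h(H) = 0 (h(H) = 0/H = 0)
h(9)*(-216) - ((-16267 - 5831) + 14899) = 0*(-216) - ((-16267 - 5831) + 14899) = 0 - (-22098 + 14899) = 0 - 1*(-7199) = 0 + 7199 = 7199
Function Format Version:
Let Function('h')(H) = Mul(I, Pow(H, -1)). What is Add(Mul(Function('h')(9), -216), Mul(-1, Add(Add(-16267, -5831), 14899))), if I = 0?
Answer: 7199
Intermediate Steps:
Function('h')(H) = 0 (Function('h')(H) = Mul(0, Pow(H, -1)) = 0)
Add(Mul(Function('h')(9), -216), Mul(-1, Add(Add(-16267, -5831), 14899))) = Add(Mul(0, -216), Mul(-1, Add(Add(-16267, -5831), 14899))) = Add(0, Mul(-1, Add(-22098, 14899))) = Add(0, Mul(-1, -7199)) = Add(0, 7199) = 7199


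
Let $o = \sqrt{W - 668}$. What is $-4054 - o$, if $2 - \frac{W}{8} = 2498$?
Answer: $-4054 - 2 i \sqrt{5159} \approx -4054.0 - 143.65 i$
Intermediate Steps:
$W = -19968$ ($W = 16 - 19984 = -19968$)
$o = 2 i \sqrt{5159}$ ($o = \sqrt{-19968 - 668} = \sqrt{-20636} = 2 i \sqrt{5159} \approx 143.65 i$)
$-4054 - o = -4054 - 2 i \sqrt{5159}$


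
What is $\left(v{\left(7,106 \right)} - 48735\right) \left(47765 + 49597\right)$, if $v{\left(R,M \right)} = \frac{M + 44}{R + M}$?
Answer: $- \frac{536163284610}{113} \approx -4.7448 \cdot 10^{9}$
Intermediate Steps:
$v{\left(R,M \right)} = \frac{44 + M}{M + R}$
$\left(v{\left(7,106 \right)} - 48735\right) \left(47765 + 49597\right) = \left(\frac{44 + 106}{106 + 7} - 48735\right) \left(47765 + 49597\right) = \left(\frac{1}{113} \cdot 150 - 48735\right) 97362 = \left(\frac{150}{113} - 48735\right) 97362 = \left(- \frac{5506905}{113}\right) 97362 = - \frac{536163284610}{113}$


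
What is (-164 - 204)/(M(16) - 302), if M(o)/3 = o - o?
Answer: 184/151 ≈ 1.2185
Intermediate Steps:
M(o) = 0 (M(o) = 3*(o - o) = 3*0 = 0)
(-164 - 204)/(M(16) - 302) = (-164 - 204)/(0 - 302) = -368/(-302) = -368*(-1/302) = 184/151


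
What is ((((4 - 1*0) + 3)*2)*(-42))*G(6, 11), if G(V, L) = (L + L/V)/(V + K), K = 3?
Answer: -7546/9 ≈ -838.44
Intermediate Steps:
G(V, L) = (L + L/V)/(3 + V) (G(V, L) = (L + L/V)/(V + 3) = (L + L/V)/(3 + V))
((((4 - 1*0) + 3)*2)*(-42))*G(6, 11) = ((((4 - 1*0) + 3)*2)*(-42))*(11*(1 + 6)/(6*(3 + 6))) = ((((4 + 0) + 3)*2)*(-42))*(11*(1/6)*7/9) = (((4 + 3)*2)*(-42))*(11*(1/6)*(1/9)*7) = ((7*2)*(-42))*(77/54) = (14*(-42))*(77/54) = -588*77/54 = -7546/9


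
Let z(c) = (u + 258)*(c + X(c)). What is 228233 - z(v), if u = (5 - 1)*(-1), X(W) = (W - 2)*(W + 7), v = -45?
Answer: -213981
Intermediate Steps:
X(W) = (-2 + W)*(7 + W)
u = -4 (u = 4*(-1) = -4)
z(c) = -3556 + 254*c**2 + 1524*c (z(c) = (-4 + 258)*(c + (-14 + c**2 + 5*c)) = 254*(-14 + c**2 + 6*c) = -3556 + 254*c**2 + 1524*c)
228233 - z(v) = 228233 - (-3556 + 254*(-45)**2 + 1524*(-45)) = 228233 - (-3556 + 254*2025 - 68580) = 228233 - (-3556 + 514350 - 68580) = 228233 - 1*442214 = 228233 - 442214 = -213981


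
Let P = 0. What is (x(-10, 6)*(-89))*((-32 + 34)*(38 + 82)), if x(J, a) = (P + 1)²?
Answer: -21360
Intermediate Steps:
x(J, a) = 1 (x(J, a) = (0 + 1)² = 1² = 1)
(x(-10, 6)*(-89))*((-32 + 34)*(38 + 82)) = (1*(-89))*((-32 + 34)*(38 + 82)) = -178*120 = -89*240 = -21360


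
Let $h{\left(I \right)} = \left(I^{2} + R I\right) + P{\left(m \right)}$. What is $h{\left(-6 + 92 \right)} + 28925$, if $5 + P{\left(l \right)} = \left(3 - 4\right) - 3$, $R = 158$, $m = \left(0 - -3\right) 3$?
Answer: $49900$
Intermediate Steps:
$m = 9$ ($m = \left(0 + 3\right) 3 = 3 \cdot 3 = 9$)
$P{\left(l \right)} = -9$ ($P{\left(l \right)} = -5 + \left(\left(3 - 4\right) - 3\right) = -5 - 4 = -9$)
$h{\left(I \right)} = -9 + I^{2} + 158 I$ ($h{\left(I \right)} = \left(I^{2} + 158 I\right) - 9 = -9 + I^{2} + 158 I$)
$h{\left(-6 + 92 \right)} + 28925 = \left(-9 + \left(-6 + 92\right)^{2} + 158 \left(-6 + 92\right)\right) + 28925 = \left(-9 + 86^{2} + 158 \cdot 86\right) + 28925 = \left(-9 + 7396 + 13588\right) + 28925 = 20975 + 28925 = 49900$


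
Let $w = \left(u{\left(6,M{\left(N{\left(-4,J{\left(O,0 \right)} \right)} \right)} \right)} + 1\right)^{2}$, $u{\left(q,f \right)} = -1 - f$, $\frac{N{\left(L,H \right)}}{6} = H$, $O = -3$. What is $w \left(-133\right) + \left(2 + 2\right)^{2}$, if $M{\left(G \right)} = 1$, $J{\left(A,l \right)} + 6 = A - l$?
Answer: $-117$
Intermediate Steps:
$J{\left(A,l \right)} = -6 + A - l$ ($J{\left(A,l \right)} = -6 + \left(A - l\right) = -6 + A - l$)
$N{\left(L,H \right)} = 6 H$
$w = 1$ ($w = \left(\left(-1 - 1\right) + 1\right)^{2} = \left(-2 + 1\right)^{2} = \left(-1\right)^{2} = 1$)
$w \left(-133\right) + \left(2 + 2\right)^{2} = 1 \left(-133\right) + \left(2 + 2\right)^{2} = -133 + 4^{2} = -133 + 16 = -117$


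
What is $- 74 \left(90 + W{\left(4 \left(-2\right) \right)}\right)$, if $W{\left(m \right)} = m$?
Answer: $-6068$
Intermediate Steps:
$- 74 \left(90 + W{\left(4 \left(-2\right) \right)}\right) = - 74 \left(90 + 4 \left(-2\right)\right) = - 74 \left(90 - 8\right) = \left(-74\right) 82 = -6068$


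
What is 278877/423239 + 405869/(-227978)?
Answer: -108201768985/96489180742 ≈ -1.1214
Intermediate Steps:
278877/423239 + 405869/(-227978) = 278877*(1/423239) + 405869*(-1/227978) = 278877/423239 - 405869/227978 = -108201768985/96489180742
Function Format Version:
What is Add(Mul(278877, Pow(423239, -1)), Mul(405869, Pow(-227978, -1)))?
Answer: Rational(-108201768985, 96489180742) ≈ -1.1214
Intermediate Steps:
Add(Mul(278877, Pow(423239, -1)), Mul(405869, Pow(-227978, -1))) = Add(Mul(278877, Rational(1, 423239)), Mul(405869, Rational(-1, 227978))) = Add(Rational(278877, 423239), Rational(-405869, 227978)) = Rational(-108201768985, 96489180742)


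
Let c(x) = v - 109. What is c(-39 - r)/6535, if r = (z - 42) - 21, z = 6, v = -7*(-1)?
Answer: -102/6535 ≈ -0.015608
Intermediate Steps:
v = 7
r = -57 (r = (6 - 42) - 21 = -36 - 21 = -57)
c(x) = -102 (c(x) = 7 - 109 = -102)
c(-39 - r)/6535 = -102/6535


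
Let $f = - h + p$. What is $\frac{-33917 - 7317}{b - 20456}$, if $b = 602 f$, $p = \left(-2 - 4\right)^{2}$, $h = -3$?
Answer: $- \frac{20617}{1511} \approx -13.645$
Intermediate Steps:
$p = 36$ ($p = \left(-6\right)^{2} = 36$)
$f = 39$ ($f = \left(-1\right) \left(-3\right) + 36 = 3 + 36 = 39$)
$b = 23478$ ($b = 602 \cdot 39 = 23478$)
$\frac{-33917 - 7317}{b - 20456} = \frac{-33917 - 7317}{23478 - 20456} = - \frac{41234}{3022} = \left(-41234\right) \frac{1}{3022} = - \frac{20617}{1511}$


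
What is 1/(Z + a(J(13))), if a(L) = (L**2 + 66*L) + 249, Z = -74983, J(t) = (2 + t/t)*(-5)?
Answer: -1/75499 ≈ -1.3245e-5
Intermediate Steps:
J(t) = -15 (J(t) = (2 + 1)*(-5) = 3*(-5) = -15)
a(L) = 249 + L**2 + 66*L
1/(Z + a(J(13))) = 1/(-74983 + (249 + (-15)**2 + 66*(-15))) = 1/(-74983 + (249 + 225 - 990)) = 1/(-74983 - 516) = 1/(-75499) = -1/75499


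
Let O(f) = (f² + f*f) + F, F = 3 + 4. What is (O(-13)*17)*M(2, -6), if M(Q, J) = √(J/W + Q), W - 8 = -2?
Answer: 5865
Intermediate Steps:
F = 7
W = 6 (W = 8 - 2 = 6)
O(f) = 7 + 2*f² (O(f) = (f² + f*f) + 7 = (f² + f²) + 7 = 2*f² + 7 = 7 + 2*f²)
M(Q, J) = √(Q + J/6) (M(Q, J) = √(J/6 + Q) = √(Q + J/6))
(O(-13)*17)*M(2, -6) = ((7 + 2*(-13)²)*17)*(√(6*(-6) + 36*2)/6) = ((7 + 2*169)*17)*(√(-36 + 72)/6) = ((7 + 338)*17)*(√36/6) = (345*17)*((⅙)*6) = 5865*1 = 5865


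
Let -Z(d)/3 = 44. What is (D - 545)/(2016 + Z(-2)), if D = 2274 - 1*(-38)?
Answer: 589/628 ≈ 0.93790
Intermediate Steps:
Z(d) = -132 (Z(d) = -3*44 = -132)
D = 2312 (D = 2274 + 38 = 2312)
(D - 545)/(2016 + Z(-2)) = (2312 - 545)/(2016 - 132) = 1767/1884 = 1767*(1/1884) = 589/628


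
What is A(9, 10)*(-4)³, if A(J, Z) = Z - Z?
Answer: 0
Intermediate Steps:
A(J, Z) = 0
A(9, 10)*(-4)³ = 0*(-4)³ = 0*(-64) = 0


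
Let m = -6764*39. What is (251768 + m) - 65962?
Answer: -77990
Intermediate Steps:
m = -263796
(251768 + m) - 65962 = (251768 - 263796) - 65962 = -12028 - 65962 = -77990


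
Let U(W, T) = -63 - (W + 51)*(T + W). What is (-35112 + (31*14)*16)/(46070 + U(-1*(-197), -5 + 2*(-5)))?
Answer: -28168/871 ≈ -32.340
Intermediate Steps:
U(W, T) = -63 - (51 + W)*(T + W)
(-35112 + (31*14)*16)/(46070 + U(-1*(-197), -5 + 2*(-5))) = (-35112 + (31*14)*16)/(46070 + (-63 - (-1*(-197))² - 51*(-5 + 2*(-5)) - (-51)*(-197) - (-5 + 2*(-5))*(-1*(-197)))) = (-35112 + 434*16)/(46070 + (-63 - 1*197² - 51*(-5 - 10) - 51*197 - 1*(-5 - 10)*197)) = (-35112 + 6944)/(46070 + (-63 - 1*38809 - 51*(-15) - 10047 - 1*(-15)*197)) = -28168/(46070 + (-63 - 38809 + 765 - 10047 + 2955)) = -28168/(46070 - 45199) = -28168/871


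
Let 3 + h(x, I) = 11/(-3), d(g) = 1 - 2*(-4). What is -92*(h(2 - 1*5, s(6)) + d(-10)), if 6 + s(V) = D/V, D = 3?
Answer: -644/3 ≈ -214.67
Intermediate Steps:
s(V) = -6 + 3/V
d(g) = 9 (d(g) = 1 + 8 = 9)
h(x, I) = -20/3 (h(x, I) = -3 + 11/(-3) = -3 + 11*(-⅓) = -3 - 11/3 = -20/3)
-92*(h(2 - 1*5, s(6)) + d(-10)) = -92*(-20/3 + 9) = -92*7/3 = -644/3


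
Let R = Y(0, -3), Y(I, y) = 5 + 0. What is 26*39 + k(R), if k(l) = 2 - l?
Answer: 1011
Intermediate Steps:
Y(I, y) = 5
R = 5
26*39 + k(R) = 26*39 + (2 - 1*5) = 1014 + (2 - 5) = 1014 - 3 = 1011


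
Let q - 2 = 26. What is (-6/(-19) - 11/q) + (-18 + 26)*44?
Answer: 187223/532 ≈ 351.92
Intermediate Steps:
q = 28 (q = 2 + 26 = 28)
(-6/(-19) - 11/q) + (-18 + 26)*44 = (-6/(-19) - 11/28) + (-18 + 26)*44 = (-6*(-1/19) - 11*1/28) + 8*44 = (6/19 - 11/28) + 352 = -41/532 + 352 = 187223/532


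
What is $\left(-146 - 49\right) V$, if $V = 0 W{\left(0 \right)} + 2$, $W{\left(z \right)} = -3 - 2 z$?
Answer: $-390$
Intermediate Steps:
$V = 2$ ($V = 0 \left(-3 - 0\right) + 2 = 0 \left(-3 + 0\right) + 2 = 0 \left(-3\right) + 2 = 0 + 2 = 2$)
$\left(-146 - 49\right) V = \left(-146 - 49\right) 2 = \left(-195\right) 2 = -390$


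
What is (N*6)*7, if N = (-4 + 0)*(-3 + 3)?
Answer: 0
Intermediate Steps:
N = 0 (N = -4*0 = 0)
(N*6)*7 = (0*6)*7 = 0*7 = 0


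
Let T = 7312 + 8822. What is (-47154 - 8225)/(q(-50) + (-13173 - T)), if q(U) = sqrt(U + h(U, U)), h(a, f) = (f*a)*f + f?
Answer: 540997451/286341783 + 553790*I*sqrt(139)/286341783 ≈ 1.8893 + 0.022802*I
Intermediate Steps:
T = 16134
h(a, f) = f + a*f**2 (h(a, f) = (a*f)*f + f = a*f**2 + f = f + a*f**2)
q(U) = sqrt(U + U*(1 + U**2)) (q(U) = sqrt(U + U*(1 + U*U)) = sqrt(U + U*(1 + U**2)))
(-47154 - 8225)/(q(-50) + (-13173 - T)) = (-47154 - 8225)/(sqrt(-50*(2 + (-50)**2)) + (-13173 - 1*16134)) = -55379/(sqrt(-50*(2 + 2500)) + (-13173 - 16134)) = -55379/(sqrt(-50*2502) - 29307) = -55379/(sqrt(-125100) - 29307) = -55379/(30*I*sqrt(139) - 29307) = -55379/(-29307 + 30*I*sqrt(139))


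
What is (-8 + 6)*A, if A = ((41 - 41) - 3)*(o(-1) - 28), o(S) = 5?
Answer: -138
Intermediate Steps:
A = 69 (A = ((41 - 41) - 3)*(5 - 28) = (0 - 3)*(-23) = -3*(-23) = 69)
(-8 + 6)*A = (-8 + 6)*69 = -2*69 = -138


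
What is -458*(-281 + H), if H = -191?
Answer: 216176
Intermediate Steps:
-458*(-281 + H) = -458*(-281 - 191) = -458*(-472) = 216176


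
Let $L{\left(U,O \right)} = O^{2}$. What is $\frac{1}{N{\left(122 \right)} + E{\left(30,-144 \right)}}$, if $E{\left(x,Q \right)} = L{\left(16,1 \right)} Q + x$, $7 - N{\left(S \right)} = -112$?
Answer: $\frac{1}{5} \approx 0.2$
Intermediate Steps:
$N{\left(S \right)} = 119$ ($N{\left(S \right)} = 7 - -112 = 7 + 112 = 119$)
$E{\left(x,Q \right)} = Q + x$ ($E{\left(x,Q \right)} = 1^{2} Q + x = 1 Q + x = Q + x$)
$\frac{1}{N{\left(122 \right)} + E{\left(30,-144 \right)}} = \frac{1}{119 + \left(-144 + 30\right)} = \frac{1}{119 - 114} = \frac{1}{5}$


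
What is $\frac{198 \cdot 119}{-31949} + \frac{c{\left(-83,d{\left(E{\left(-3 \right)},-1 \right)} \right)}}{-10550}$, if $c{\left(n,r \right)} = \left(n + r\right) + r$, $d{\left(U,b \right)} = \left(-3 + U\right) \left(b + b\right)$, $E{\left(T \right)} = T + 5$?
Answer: $- \frac{246055129}{337061950} \approx -0.73$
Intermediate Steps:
$E{\left(T \right)} = 5 + T$
$d{\left(U,b \right)} = 2 b \left(-3 + U\right)$ ($d{\left(U,b \right)} = \left(-3 + U\right) 2 b = 2 b \left(-3 + U\right)$)
$c{\left(n,r \right)} = n + 2 r$
$\frac{198 \cdot 119}{-31949} + \frac{c{\left(-83,d{\left(E{\left(-3 \right)},-1 \right)} \right)}}{-10550} = \frac{198 \cdot 119}{-31949} + \frac{-83 + 2 \cdot 2 \left(-1\right) \left(-3 + \left(5 - 3\right)\right)}{-10550} = 23562 \left(- \frac{1}{31949}\right) + \left(-83 + 2 \cdot 2 \left(-1\right) \left(-3 + 2\right)\right) \left(- \frac{1}{10550}\right) = - \frac{23562}{31949} + \left(-83 + 2 \cdot 2 \left(-1\right) \left(-1\right)\right) \left(- \frac{1}{10550}\right) = - \frac{23562}{31949} + \left(-83 + 2 \cdot 2\right) \left(- \frac{1}{10550}\right) = - \frac{23562}{31949} + \left(-83 + 4\right) \left(- \frac{1}{10550}\right) = - \frac{23562}{31949} - - \frac{79}{10550} = - \frac{23562}{31949} + \frac{79}{10550} = - \frac{246055129}{337061950}$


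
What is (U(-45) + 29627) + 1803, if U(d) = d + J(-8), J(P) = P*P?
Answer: 31449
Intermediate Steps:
J(P) = P**2
U(d) = 64 + d (U(d) = d + (-8)**2 = d + 64 = 64 + d)
(U(-45) + 29627) + 1803 = ((64 - 45) + 29627) + 1803 = (19 + 29627) + 1803 = 29646 + 1803 = 31449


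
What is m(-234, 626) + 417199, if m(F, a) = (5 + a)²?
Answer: 815360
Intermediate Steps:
m(-234, 626) + 417199 = (5 + 626)² + 417199 = 631² + 417199 = 398161 + 417199 = 815360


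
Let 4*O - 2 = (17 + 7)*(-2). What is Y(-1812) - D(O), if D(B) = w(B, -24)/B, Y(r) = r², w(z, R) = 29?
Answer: 75516970/23 ≈ 3.2833e+6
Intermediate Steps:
O = -23/2 (O = ½ + ((17 + 7)*(-2))/4 = ½ + (24*(-2))/4 = ½ + (¼)*(-48) = ½ - 12 = -23/2 ≈ -11.500)
D(B) = 29/B
Y(-1812) - D(O) = (-1812)² - 29/(-23/2) = 3283344 - 29*(-2)/23 = 3283344 - 1*(-58/23) = 3283344 + 58/23 = 75516970/23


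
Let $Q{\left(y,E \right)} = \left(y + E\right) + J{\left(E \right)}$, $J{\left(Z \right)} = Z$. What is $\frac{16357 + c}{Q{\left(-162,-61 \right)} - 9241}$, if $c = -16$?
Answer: $- \frac{5447}{3175} \approx -1.7156$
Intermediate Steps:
$Q{\left(y,E \right)} = y + 2 E$ ($Q{\left(y,E \right)} = \left(y + E\right) + E = \left(E + y\right) + E = y + 2 E$)
$\frac{16357 + c}{Q{\left(-162,-61 \right)} - 9241} = \frac{16357 - 16}{\left(-162 + 2 \left(-61\right)\right) - 9241} = \frac{16341}{\left(-162 - 122\right) - 9241} = \frac{16341}{-284 - 9241} = \frac{16341}{-9525} = 16341 \left(- \frac{1}{9525}\right) = - \frac{5447}{3175}$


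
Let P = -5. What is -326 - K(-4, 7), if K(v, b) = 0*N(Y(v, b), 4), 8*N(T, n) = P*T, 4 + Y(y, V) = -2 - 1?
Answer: -326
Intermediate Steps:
Y(y, V) = -7 (Y(y, V) = -4 + (-2 - 1) = -4 - 3 = -7)
N(T, n) = -5*T/8 (N(T, n) = (-5*T)/8 = -5*T/8)
K(v, b) = 0 (K(v, b) = 0*(-5/8*(-7)) = 0*(35/8) = 0)
-326 - K(-4, 7) = -326 - 1*0 = -326 + 0 = -326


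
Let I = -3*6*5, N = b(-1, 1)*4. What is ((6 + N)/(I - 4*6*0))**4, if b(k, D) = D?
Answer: 1/6561 ≈ 0.00015242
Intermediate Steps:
N = 4 (N = 1*4 = 4)
I = -90 (I = -18*5 = -90)
((6 + N)/(I - 4*6*0))**4 = ((6 + 4)/(-90 - 4*6*0))**4 = (10/(-90 - 24*0))**4 = (10/(-90 + 0))**4 = (10/(-90))**4 = (10*(-1/90))**4 = (-1/9)**4 = 1/6561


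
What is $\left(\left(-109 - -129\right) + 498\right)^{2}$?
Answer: $268324$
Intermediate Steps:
$\left(\left(-109 - -129\right) + 498\right)^{2} = \left(\left(-109 + 129\right) + 498\right)^{2} = \left(20 + 498\right)^{2} = 518^{2} = 268324$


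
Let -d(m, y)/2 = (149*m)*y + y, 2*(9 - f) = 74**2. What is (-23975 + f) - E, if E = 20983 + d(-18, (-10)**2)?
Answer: -583887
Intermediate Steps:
f = -2729 (f = 9 - 1/2*74**2 = 9 - 1/2*5476 = 9 - 2738 = -2729)
d(m, y) = -2*y - 298*m*y (d(m, y) = -2*((149*m)*y + y) = -2*(149*m*y + y) = -2*(y + 149*m*y) = -2*y - 298*m*y)
E = 557183 (E = 20983 - 2*(-10)**2*(1 + 149*(-18)) = 20983 - 2*100*(1 - 2682) = 20983 - 2*100*(-2681) = 20983 + 536200 = 557183)
(-23975 + f) - E = (-23975 - 2729) - 1*557183 = -26704 - 557183 = -583887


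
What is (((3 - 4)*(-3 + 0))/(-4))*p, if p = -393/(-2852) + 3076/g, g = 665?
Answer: -27102291/7586320 ≈ -3.5725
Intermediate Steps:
p = 9034097/1896580 (p = -393/(-2852) + 3076/665 = -393*(-1/2852) + 3076*(1/665) = 393/2852 + 3076/665 = 9034097/1896580 ≈ 4.7634)
(((3 - 4)*(-3 + 0))/(-4))*p = (((3 - 4)*(-3 + 0))/(-4))*(9034097/1896580) = (-1*(-3)*(-¼))*(9034097/1896580) = (3*(-¼))*(9034097/1896580) = -¾*9034097/1896580 = -27102291/7586320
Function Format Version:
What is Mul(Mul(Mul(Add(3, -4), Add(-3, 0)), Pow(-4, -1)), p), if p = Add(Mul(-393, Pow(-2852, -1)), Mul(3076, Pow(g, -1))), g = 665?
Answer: Rational(-27102291, 7586320) ≈ -3.5725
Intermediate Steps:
p = Rational(9034097, 1896580) (p = Add(Mul(-393, Pow(-2852, -1)), Mul(3076, Pow(665, -1))) = Add(Mul(-393, Rational(-1, 2852)), Mul(3076, Rational(1, 665))) = Add(Rational(393, 2852), Rational(3076, 665)) = Rational(9034097, 1896580) ≈ 4.7634)
Mul(Mul(Mul(Add(3, -4), Add(-3, 0)), Pow(-4, -1)), p) = Mul(Mul(Mul(Add(3, -4), Add(-3, 0)), Pow(-4, -1)), Rational(9034097, 1896580)) = Mul(Mul(Mul(-1, -3), Rational(-1, 4)), Rational(9034097, 1896580)) = Mul(Mul(3, Rational(-1, 4)), Rational(9034097, 1896580)) = Mul(Rational(-3, 4), Rational(9034097, 1896580)) = Rational(-27102291, 7586320)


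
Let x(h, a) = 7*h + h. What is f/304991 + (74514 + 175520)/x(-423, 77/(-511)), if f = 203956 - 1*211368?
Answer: -38141600951/516044772 ≈ -73.911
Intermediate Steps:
x(h, a) = 8*h
f = -7412 (f = 203956 - 211368 = -7412)
f/304991 + (74514 + 175520)/x(-423, 77/(-511)) = -7412/304991 + (74514 + 175520)/((8*(-423))) = -7412*1/304991 + 250034/(-3384) = -7412/304991 + 250034*(-1/3384) = -7412/304991 - 125017/1692 = -38141600951/516044772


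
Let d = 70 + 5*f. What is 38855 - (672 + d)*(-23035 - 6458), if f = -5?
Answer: 21185336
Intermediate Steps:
d = 45 (d = 70 + 5*(-5) = 70 - 25 = 45)
38855 - (672 + d)*(-23035 - 6458) = 38855 - (672 + 45)*(-23035 - 6458) = 38855 - 717*(-29493) = 38855 - 1*(-21146481) = 38855 + 21146481 = 21185336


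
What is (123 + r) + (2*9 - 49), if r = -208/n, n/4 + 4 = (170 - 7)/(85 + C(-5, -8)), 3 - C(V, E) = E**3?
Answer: 237004/2237 ≈ 105.95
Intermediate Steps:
C(V, E) = 3 - E**3
n = -2237/150 (n = -16 + 4*((170 - 7)/(85 + (3 - 1*(-8)**3))) = -16 + 4*(163/(85 + (3 - 1*(-512)))) = -16 + 4*(163/(85 + (3 + 512))) = -16 + 4*(163/(85 + 515)) = -16 + 4*(163/600) = -16 + 163/150 = -2237/150 ≈ -14.913)
r = 31200/2237 (r = -208/(-2237/150) = -208*(-150/2237) = 31200/2237 ≈ 13.947)
(123 + r) + (2*9 - 49) = (123 + 31200/2237) + (2*9 - 49) = 306351/2237 + (18 - 49) = 306351/2237 - 31 = 237004/2237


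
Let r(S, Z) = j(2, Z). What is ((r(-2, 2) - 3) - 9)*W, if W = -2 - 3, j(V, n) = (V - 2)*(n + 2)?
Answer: 60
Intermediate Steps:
j(V, n) = (-2 + V)*(2 + n)
r(S, Z) = 0 (r(S, Z) = -4 - 2*Z + 2*2 + 2*Z = -4 - 2*Z + 4 + 2*Z = 0)
W = -5
((r(-2, 2) - 3) - 9)*W = ((0 - 3) - 9)*(-5) = (-3 - 9)*(-5) = -12*(-5) = 60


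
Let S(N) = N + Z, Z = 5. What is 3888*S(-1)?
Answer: 15552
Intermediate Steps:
S(N) = 5 + N (S(N) = N + 5 = 5 + N)
3888*S(-1) = 3888*(5 - 1) = 3888*4 = 15552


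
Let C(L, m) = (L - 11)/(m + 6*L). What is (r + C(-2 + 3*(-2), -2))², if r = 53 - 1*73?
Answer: 962361/2500 ≈ 384.94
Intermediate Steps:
C(L, m) = (-11 + L)/(m + 6*L)
r = -20 (r = 53 - 73 = -20)
(r + C(-2 + 3*(-2), -2))² = (-20 + (-11 + (-2 + 3*(-2)))/(-2 + 6*(-2 + 3*(-2))))² = (-20 + (-11 + (-2 - 6))/(-2 + 6*(-2 - 6)))² = (-20 + (-11 - 8)/(-2 + 6*(-8)))² = (-20 - 19/(-2 - 48))² = (-20 - 19/(-50))² = (-20 - 1/50*(-19))² = (-20 + 19/50)² = (-981/50)² = 962361/2500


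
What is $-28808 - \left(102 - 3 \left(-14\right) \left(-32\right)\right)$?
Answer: $-27566$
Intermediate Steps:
$-28808 - \left(102 - 3 \left(-14\right) \left(-32\right)\right) = -28808 - -1242 = -28808 + \left(1344 - 102\right) = -28808 + 1242 = -27566$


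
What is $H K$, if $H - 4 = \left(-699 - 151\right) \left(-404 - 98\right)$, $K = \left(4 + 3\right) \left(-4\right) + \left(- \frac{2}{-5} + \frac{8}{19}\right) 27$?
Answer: $- \frac{236394016}{95} \approx -2.4884 \cdot 10^{6}$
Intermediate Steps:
$K = - \frac{554}{95}$ ($K = 7 \left(-4\right) + \left(\left(-2\right) \left(- \frac{1}{5}\right) + 8 \cdot \frac{1}{19}\right) 27 = -28 + \left(\frac{2}{5} + \frac{8}{19}\right) 27 = -28 + \frac{78}{95} \cdot 27 = -28 + \frac{2106}{95} = - \frac{554}{95} \approx -5.8316$)
$H = 426704$ ($H = 4 + \left(-699 - 151\right) \left(-404 - 98\right) = 4 - 850 \left(-404 - 98\right) = 4 - -426700 = 4 + 426700 = 426704$)
$H K = 426704 \left(- \frac{554}{95}\right) = - \frac{236394016}{95}$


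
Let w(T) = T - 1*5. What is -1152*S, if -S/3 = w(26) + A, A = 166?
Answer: 646272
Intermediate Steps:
w(T) = -5 + T (w(T) = T - 5 = -5 + T)
S = -561 (S = -3*((-5 + 26) + 166) = -3*(21 + 166) = -3*187 = -561)
-1152*S = -1152*(-561) = 646272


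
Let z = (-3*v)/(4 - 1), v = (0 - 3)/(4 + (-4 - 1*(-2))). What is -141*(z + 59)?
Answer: -17061/2 ≈ -8530.5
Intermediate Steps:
v = -3/2 (v = -3/(4 + (-4 + 2)) = -3/(4 - 2) = -3/2 ≈ -1.5000)
z = 3/2 (z = (-3*(-3/2))/(4 - 1) = (9/2)/3 = (9/2)*(1/3) = 3/2 ≈ 1.5000)
-141*(z + 59) = -141*(3/2 + 59) = -141*121/2 = -17061/2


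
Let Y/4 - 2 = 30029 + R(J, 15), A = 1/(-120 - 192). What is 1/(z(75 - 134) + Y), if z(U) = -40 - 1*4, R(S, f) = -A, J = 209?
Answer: 78/9366241 ≈ 8.3278e-6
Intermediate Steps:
A = -1/312 (A = 1/(-312) = -1/312 ≈ -0.0032051)
R(S, f) = 1/312 (R(S, f) = -1*(-1/312) = 1/312)
z(U) = -44 (z(U) = -40 - 4 = -44)
Y = 9369673/78 (Y = 8 + 4*(30029 + 1/312) = 8 + 4*(9369049/312) = 8 + 9369049/78 = 9369673/78 ≈ 1.2012e+5)
1/(z(75 - 134) + Y) = 1/(-44 + 9369673/78) = 1/(9366241/78) = 78/9366241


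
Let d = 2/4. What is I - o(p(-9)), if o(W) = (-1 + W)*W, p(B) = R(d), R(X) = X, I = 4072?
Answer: 16289/4 ≈ 4072.3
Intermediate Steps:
d = ½ (d = 2*(¼) = ½ ≈ 0.50000)
p(B) = ½
o(W) = W*(-1 + W)
I - o(p(-9)) = 4072 - (-1 + ½)/2 = 4072 - (-1)/(2*2) = 4072 - 1*(-¼) = 4072 + ¼ = 16289/4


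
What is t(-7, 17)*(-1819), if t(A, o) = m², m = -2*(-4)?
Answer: -116416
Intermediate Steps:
m = 8
t(A, o) = 64 (t(A, o) = 8² = 64)
t(-7, 17)*(-1819) = 64*(-1819) = -116416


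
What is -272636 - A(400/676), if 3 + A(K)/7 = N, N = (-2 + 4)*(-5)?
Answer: -272545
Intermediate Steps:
N = -10 (N = 2*(-5) = -10)
A(K) = -91 (A(K) = -21 + 7*(-10) = -21 - 70 = -91)
-272636 - A(400/676) = -272636 - 1*(-91) = -272636 + 91 = -272545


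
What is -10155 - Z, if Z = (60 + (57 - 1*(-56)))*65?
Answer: -21400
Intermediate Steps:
Z = 11245 (Z = (60 + (57 + 56))*65 = (60 + 113)*65 = 173*65 = 11245)
-10155 - Z = -10155 - 1*11245 = -10155 - 11245 = -21400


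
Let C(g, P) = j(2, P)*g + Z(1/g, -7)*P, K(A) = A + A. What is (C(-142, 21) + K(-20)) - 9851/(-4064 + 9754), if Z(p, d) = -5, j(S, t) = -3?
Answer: 1589039/5690 ≈ 279.27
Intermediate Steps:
K(A) = 2*A
C(g, P) = -5*P - 3*g (C(g, P) = -3*g - 5*P = -5*P - 3*g)
(C(-142, 21) + K(-20)) - 9851/(-4064 + 9754) = ((-5*21 - 3*(-142)) + 2*(-20)) - 9851/(-4064 + 9754) = ((-105 + 426) - 40) - 9851/5690 = (321 - 40) - 9851*1/5690 = 281 - 9851/5690 = 1589039/5690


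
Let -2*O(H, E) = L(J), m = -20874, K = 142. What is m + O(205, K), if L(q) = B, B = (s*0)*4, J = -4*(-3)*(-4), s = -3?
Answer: -20874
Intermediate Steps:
J = -48 (J = 12*(-4) = -48)
B = 0 (B = -3*0*4 = 0*4 = 0)
L(q) = 0
O(H, E) = 0 (O(H, E) = -½*0 = 0)
m + O(205, K) = -20874 + 0 = -20874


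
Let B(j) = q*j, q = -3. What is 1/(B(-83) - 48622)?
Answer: -1/48373 ≈ -2.0673e-5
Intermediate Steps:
B(j) = -3*j
1/(B(-83) - 48622) = 1/(-3*(-83) - 48622) = 1/(249 - 48622) = 1/(-48373) = -1/48373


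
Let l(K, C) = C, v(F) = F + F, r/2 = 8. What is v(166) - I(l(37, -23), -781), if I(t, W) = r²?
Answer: 76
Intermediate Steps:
r = 16 (r = 2*8 = 16)
v(F) = 2*F
I(t, W) = 256 (I(t, W) = 16² = 256)
v(166) - I(l(37, -23), -781) = 2*166 - 1*256 = 332 - 256 = 76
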